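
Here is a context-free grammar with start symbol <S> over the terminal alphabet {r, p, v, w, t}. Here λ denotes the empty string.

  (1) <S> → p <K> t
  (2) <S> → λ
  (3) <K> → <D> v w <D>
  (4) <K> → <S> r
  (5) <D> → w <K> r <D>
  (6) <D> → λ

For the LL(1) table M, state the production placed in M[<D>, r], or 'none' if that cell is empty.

FIRST(<S>): from <S>→p <K> t we get {p}; from <S>→λ we get {λ}. So FIRST(<S>) = {λ, p}.
FIRST(<D>): from <D>→w <K> r <D> we get {w}; from <D>→λ we get {λ}. So FIRST(<D>) = {λ, w}.
FIRST(<K>): from <K>→<D> v w <D> we get {v, w}; from <K>→<S> r we get {p, r}. So FIRST(<K>) = {p, r, v, w}.
FOLLOW(<S>) includes $ since <S> is the start symbol.
FOLLOW(<K>): in <S>→p <K> t, <K> is followed by t with FIRST {t}; in <D>→w <K> r <D>, <K> is followed by r <D> with FIRST {r}. Thus FOLLOW(<K>) = {r, t}.
FOLLOW(<D>): in <K>→<D> v w <D> (occurrence 1), <D> is followed by v w <D> with FIRST {v}; in <K>→<D> v w <D> (occurrence 2), the suffix after <D> is empty, so FOLLOW(<D>) ⊇ FOLLOW(<K>) = {r, t}; in <D>→w <K> r <D>, the suffix after <D> is empty (adds nothing new). Thus FOLLOW(<D>) = {r, t, v}.
For <D> → w <K> r <D>: FIRST(w <K> r <D>) = {w}, so it goes in M[<D>, t] for t ∈ {w}.
For <D> → λ: FIRST(λ) = {λ}, so it goes in M[<D>, t] for t ∈ {}; since λ ∈ FIRST, also for every t ∈ FOLLOW(<D>) = {r, t, v}.

<D> → λ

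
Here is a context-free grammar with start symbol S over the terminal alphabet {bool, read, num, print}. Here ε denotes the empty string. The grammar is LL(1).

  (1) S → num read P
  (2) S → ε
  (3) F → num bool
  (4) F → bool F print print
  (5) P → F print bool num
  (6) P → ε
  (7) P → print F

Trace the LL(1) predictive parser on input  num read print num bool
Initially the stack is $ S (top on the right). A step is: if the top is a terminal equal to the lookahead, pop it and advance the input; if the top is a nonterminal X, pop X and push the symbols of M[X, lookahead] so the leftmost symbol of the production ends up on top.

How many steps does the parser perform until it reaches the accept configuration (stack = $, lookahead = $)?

step 1: stack=$ S  input=num read print num bool $  — expand S → num read P
step 2: stack=$ P read num  input=num read print num bool $  — match num
step 3: stack=$ P read  input=read print num bool $  — match read
step 4: stack=$ P  input=print num bool $  — expand P → print F
step 5: stack=$ F print  input=print num bool $  — match print
step 6: stack=$ F  input=num bool $  — expand F → num bool
step 7: stack=$ bool num  input=num bool $  — match num
step 8: stack=$ bool  input=bool $  — match bool
Accept reached after 8 steps.

8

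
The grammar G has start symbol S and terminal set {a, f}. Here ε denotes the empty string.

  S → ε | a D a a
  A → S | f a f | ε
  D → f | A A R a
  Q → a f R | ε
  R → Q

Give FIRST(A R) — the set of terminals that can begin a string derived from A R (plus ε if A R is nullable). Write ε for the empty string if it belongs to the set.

{ε, a, f}

FIRST(S) = {ε, a}
FIRST(Q) = {ε, a}
FIRST(A) = {ε, a, f}  (via S)
FIRST(R) = {ε, a}  (via Q)
FIRST(D) = {a, f}  (via A A R a)
FIRST(A R): take FIRST of each symbol in turn, carrying on past any symbol whose FIRST contains ε; result {ε, a, f}.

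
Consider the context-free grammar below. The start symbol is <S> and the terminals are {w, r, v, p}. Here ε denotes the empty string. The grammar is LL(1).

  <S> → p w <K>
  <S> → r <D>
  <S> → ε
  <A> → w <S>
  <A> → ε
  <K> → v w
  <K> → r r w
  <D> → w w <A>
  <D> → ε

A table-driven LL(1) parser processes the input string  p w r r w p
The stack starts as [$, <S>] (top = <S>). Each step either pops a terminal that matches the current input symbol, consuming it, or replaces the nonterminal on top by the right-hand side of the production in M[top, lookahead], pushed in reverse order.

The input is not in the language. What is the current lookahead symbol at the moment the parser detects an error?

step 1: stack=$ <S>  input=p w r r w p $  — expand <S> → p w <K>
step 2: stack=$ <K> w p  input=p w r r w p $  — match p
step 3: stack=$ <K> w  input=w r r w p $  — match w
step 4: stack=$ <K>  input=r r w p $  — expand <K> → r r w
step 5: stack=$ w r r  input=r r w p $  — match r
step 6: stack=$ w r  input=r w p $  — match r
step 7: stack=$ w  input=w p $  — match w
step 8: stack=$  input=p $  — error: stack empty but input remains

p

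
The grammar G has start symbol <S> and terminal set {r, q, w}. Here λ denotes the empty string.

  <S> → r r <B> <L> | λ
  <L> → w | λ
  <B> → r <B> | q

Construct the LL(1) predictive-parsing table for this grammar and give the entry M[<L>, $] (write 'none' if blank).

<L> → λ

FIRST(<S>): from <S>→r r <B> <L> we get {r}; from <S>→λ we get {λ}. So FIRST(<S>) = {λ, r}.
FIRST(<L>): from <L>→w we get {w}; from <L>→λ we get {λ}. So FIRST(<L>) = {λ, w}.
FIRST(<B>): from <B>→r <B> we get {r}; from <B>→q we get {q}. So FIRST(<B>) = {q, r}.
FOLLOW(<S>) includes $ since <S> is the start symbol.
FOLLOW(<S>): <S> appears on no right-hand side. Thus FOLLOW(<S>) = {$}.
FOLLOW(<L>): in <S>→r r <B> <L>, the suffix after <L> is empty, so FOLLOW(<L>) ⊇ FOLLOW(<S>) = {$}. Thus FOLLOW(<L>) = {$}.
For <L> → w: FIRST(w) = {w}, so it goes in M[<L>, t] for t ∈ {w}.
For <L> → λ: FIRST(λ) = {λ}, so it goes in M[<L>, t] for t ∈ {}; since λ ∈ FIRST, also for every t ∈ FOLLOW(<L>) = {$}.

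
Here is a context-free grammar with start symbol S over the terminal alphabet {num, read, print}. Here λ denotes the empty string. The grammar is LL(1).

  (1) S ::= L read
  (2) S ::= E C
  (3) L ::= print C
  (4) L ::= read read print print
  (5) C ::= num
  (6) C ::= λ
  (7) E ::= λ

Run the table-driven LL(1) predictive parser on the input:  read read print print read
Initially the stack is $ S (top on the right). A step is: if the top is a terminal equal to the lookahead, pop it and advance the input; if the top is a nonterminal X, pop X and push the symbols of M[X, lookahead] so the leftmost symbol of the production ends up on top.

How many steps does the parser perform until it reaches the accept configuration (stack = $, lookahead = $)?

7

     Stack                         Input                         Action
  1  $ S                           read read print print read $  expand S ::= L read
  2  $ read L                      read read print print read $  expand L ::= read read print print
  3  $ read print print read read  read read print print read $  match read
  4  $ read print print read       read print print read $       match read
  5  $ read print print            print print read $            match print
  6  $ read print                  print read $                  match print
  7  $ read                        read $                        match read
Accept reached after 7 steps.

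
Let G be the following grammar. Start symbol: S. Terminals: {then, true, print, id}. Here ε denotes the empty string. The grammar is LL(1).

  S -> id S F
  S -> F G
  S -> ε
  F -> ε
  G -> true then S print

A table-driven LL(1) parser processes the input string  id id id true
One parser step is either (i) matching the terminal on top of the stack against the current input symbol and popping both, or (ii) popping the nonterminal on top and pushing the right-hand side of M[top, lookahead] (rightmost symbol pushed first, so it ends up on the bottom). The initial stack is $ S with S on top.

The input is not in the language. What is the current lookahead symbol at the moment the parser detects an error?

$

      Stack                      Input            Action
   1  $ S                        id id id true $  expand S -> id S F
   2  $ F S id                   id id id true $  match id
   3  $ F S                      id id true $     expand S -> id S F
   4  $ F F S id                 id id true $     match id
   5  $ F F S                    id true $        expand S -> id S F
   6  $ F F F S id               id true $        match id
   7  $ F F F S                  true $           expand S -> F G
   8  $ F F F G F                true $           expand F -> ε
   9  $ F F F G                  true $           expand G -> true then S print
  10  $ F F F print S then true  true $           match true
  11  $ F F F print S then       $                error: top is terminal then but lookahead is $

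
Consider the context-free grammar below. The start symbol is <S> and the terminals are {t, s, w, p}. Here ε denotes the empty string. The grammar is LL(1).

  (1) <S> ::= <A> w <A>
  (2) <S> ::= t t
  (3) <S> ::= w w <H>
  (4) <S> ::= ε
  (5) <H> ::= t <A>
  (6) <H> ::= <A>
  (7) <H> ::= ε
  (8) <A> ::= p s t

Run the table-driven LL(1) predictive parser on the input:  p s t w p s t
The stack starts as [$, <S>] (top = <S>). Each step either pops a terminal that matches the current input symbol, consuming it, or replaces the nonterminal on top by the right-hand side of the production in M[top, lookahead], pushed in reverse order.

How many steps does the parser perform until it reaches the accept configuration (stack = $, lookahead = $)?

      Stack          Input            Action
   1  $ <S>          p s t w p s t $  expand <S> ::= <A> w <A>
   2  $ <A> w <A>    p s t w p s t $  expand <A> ::= p s t
   3  $ <A> w t s p  p s t w p s t $  match p
   4  $ <A> w t s    s t w p s t $    match s
   5  $ <A> w t      t w p s t $      match t
   6  $ <A> w        w p s t $        match w
   7  $ <A>          p s t $          expand <A> ::= p s t
   8  $ t s p        p s t $          match p
   9  $ t s          s t $            match s
  10  $ t            t $              match t
Accept reached after 10 steps.

10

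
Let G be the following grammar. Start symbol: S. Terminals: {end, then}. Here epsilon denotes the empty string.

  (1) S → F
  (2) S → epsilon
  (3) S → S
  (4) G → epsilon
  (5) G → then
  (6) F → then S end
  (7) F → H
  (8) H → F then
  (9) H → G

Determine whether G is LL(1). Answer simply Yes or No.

No

FIRST(S) = {epsilon, then}
FIRST(G) = {epsilon, then}
FIRST(F) = {epsilon, then}
FIRST(H) = {epsilon, then}
FOLLOW(S) = {$, end}
FOLLOW(G) = {$, end, then}
FOLLOW(F) = {$, end, then}
FOLLOW(H) = {$, end, then}
Cell M[F, then] receives both F → then S end and F → H — the grammar is not LL(1).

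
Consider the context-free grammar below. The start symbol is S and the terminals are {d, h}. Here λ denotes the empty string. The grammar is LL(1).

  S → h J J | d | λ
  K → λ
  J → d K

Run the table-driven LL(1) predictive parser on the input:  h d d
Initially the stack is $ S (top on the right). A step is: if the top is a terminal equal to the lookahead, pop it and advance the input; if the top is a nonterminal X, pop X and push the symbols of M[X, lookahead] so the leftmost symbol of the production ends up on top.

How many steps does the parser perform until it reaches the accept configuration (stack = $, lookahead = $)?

8

     Stack    Input    Action
  1  $ S      h d d $  expand S → h J J
  2  $ J J h  h d d $  match h
  3  $ J J    d d $    expand J → d K
  4  $ J K d  d d $    match d
  5  $ J K    d $      expand K → λ
  6  $ J      d $      expand J → d K
  7  $ K d    d $      match d
  8  $ K      $        expand K → λ
Accept reached after 8 steps.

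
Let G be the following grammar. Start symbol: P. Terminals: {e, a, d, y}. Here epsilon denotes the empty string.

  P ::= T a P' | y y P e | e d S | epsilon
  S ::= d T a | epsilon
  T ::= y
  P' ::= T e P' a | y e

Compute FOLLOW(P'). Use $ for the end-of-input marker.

{$, a, e}

FIRST(S): from S::=d T a we get {d}; from S::=epsilon we get {epsilon}. So FIRST(S) = {epsilon, d}.
FIRST(T): from T::=y we get {y}. So FIRST(T) = {y}.
FIRST(P): from P::=T a P' we get {y}; from P::=y y P e we get {y}; from P::=e d S we get {e}; from P::=epsilon we get {epsilon}. So FIRST(P) = {epsilon, e, y}.
FIRST(P'): from P'::=T e P' a we get {y}; from P'::=y e we get {y}. So FIRST(P') = {y}.
FOLLOW(P) includes $ since P is the start symbol.
FOLLOW(P): in P::=y y P e, P is followed by e with FIRST {e}. Thus FOLLOW(P) = {$, e}.
FOLLOW(S): in P::=e d S, the suffix after S is empty, so FOLLOW(S) ⊇ FOLLOW(P) = {$, e}. Thus FOLLOW(S) = {$, e}.
FOLLOW(T): in P::=T a P', T is followed by a P' with FIRST {a}; in S::=d T a, T is followed by a with FIRST {a}; in P'::=T e P' a, T is followed by e P' a with FIRST {e}. Thus FOLLOW(T) = {a, e}.
FOLLOW(P'): in P::=T a P', the suffix after P' is empty, so FOLLOW(P') ⊇ FOLLOW(P) = {$, e}; in P'::=T e P' a, P' is followed by a with FIRST {a}. Thus FOLLOW(P') = {$, a, e}.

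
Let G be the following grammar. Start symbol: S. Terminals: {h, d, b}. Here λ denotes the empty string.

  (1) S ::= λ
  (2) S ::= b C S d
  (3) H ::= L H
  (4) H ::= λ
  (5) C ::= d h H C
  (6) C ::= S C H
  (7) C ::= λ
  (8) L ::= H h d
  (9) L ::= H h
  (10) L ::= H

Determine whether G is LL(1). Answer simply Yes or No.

FIRST(S) = {λ, b}
FIRST(H) = {λ, h}
FIRST(C) = {λ, b, d, h}
FIRST(L) = {λ, h}
FOLLOW(S) = {$, b, d, h}
FOLLOW(H) = {b, d, h}
FOLLOW(C) = {b, d, h}
FOLLOW(L) = {b, d, h}
Cell M[C, b] receives both C ::= S C H and C ::= λ — the grammar is not LL(1).

No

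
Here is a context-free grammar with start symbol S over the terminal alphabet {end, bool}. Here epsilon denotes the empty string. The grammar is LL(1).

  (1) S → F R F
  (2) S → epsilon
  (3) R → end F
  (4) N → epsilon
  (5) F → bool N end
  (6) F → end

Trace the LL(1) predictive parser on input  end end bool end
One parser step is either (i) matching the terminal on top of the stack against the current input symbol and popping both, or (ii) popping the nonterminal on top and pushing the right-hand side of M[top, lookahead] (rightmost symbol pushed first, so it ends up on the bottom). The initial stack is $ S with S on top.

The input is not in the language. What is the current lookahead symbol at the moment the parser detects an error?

      Stack           Input               Action
   1  $ S             end end bool end $  expand S → F R F
   2  $ F R F         end end bool end $  expand F → end
   3  $ F R end       end end bool end $  match end
   4  $ F R           end bool end $      expand R → end F
   5  $ F F end       end bool end $      match end
   6  $ F F           bool end $          expand F → bool N end
   7  $ F end N bool  bool end $          match bool
   8  $ F end N       end $               expand N → epsilon
   9  $ F end         end $               match end
  10  $ F             $                   error: M[F, $] is empty

$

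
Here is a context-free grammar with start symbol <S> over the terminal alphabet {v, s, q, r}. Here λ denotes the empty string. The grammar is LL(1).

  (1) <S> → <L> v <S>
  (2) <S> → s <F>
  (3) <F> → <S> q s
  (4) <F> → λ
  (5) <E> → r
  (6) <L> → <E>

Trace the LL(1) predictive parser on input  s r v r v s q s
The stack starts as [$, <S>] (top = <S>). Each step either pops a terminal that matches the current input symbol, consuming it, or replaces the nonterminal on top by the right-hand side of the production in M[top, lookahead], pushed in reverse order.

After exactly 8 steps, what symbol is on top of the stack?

step 1: stack=$ <S>  input=s r v r v s q s $  — expand <S> → s <F>
step 2: stack=$ <F> s  input=s r v r v s q s $  — match s
step 3: stack=$ <F>  input=r v r v s q s $  — expand <F> → <S> q s
step 4: stack=$ s q <S>  input=r v r v s q s $  — expand <S> → <L> v <S>
step 5: stack=$ s q <S> v <L>  input=r v r v s q s $  — expand <L> → <E>
step 6: stack=$ s q <S> v <E>  input=r v r v s q s $  — expand <E> → r
step 7: stack=$ s q <S> v r  input=r v r v s q s $  — match r
step 8: stack=$ s q <S> v  input=v r v s q s $  — match v
Stack after step 8: $ s q <S> (top = <S>).

<S>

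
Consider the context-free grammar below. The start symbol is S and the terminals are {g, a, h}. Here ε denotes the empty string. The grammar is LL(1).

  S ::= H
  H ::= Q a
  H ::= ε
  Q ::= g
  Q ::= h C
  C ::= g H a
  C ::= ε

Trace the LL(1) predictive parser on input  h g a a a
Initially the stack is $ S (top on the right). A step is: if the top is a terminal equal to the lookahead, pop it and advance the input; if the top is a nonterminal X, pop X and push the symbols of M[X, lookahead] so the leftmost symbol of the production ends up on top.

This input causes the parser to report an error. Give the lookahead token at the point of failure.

a

      Stack      Input        Action
   1  $ S        h g a a a $  expand S ::= H
   2  $ H        h g a a a $  expand H ::= Q a
   3  $ a Q      h g a a a $  expand Q ::= h C
   4  $ a C h    h g a a a $  match h
   5  $ a C      g a a a $    expand C ::= g H a
   6  $ a a H g  g a a a $    match g
   7  $ a a H    a a a $      expand H ::= ε
   8  $ a a      a a a $      match a
   9  $ a        a a $        match a
  10  $          a $          error: stack empty but input remains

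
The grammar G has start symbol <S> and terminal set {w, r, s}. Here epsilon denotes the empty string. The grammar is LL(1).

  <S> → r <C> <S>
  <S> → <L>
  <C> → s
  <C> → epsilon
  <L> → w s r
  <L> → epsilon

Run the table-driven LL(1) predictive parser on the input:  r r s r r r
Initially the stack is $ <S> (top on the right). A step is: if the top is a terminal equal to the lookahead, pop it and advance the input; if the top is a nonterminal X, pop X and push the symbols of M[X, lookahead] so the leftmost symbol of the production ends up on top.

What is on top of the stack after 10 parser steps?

<S>

step 1: stack=$ <S>  input=r r s r r r $  — expand <S> → r <C> <S>
step 2: stack=$ <S> <C> r  input=r r s r r r $  — match r
step 3: stack=$ <S> <C>  input=r s r r r $  — expand <C> → epsilon
step 4: stack=$ <S>  input=r s r r r $  — expand <S> → r <C> <S>
step 5: stack=$ <S> <C> r  input=r s r r r $  — match r
step 6: stack=$ <S> <C>  input=s r r r $  — expand <C> → s
step 7: stack=$ <S> s  input=s r r r $  — match s
step 8: stack=$ <S>  input=r r r $  — expand <S> → r <C> <S>
step 9: stack=$ <S> <C> r  input=r r r $  — match r
step 10: stack=$ <S> <C>  input=r r $  — expand <C> → epsilon
Stack after step 10: $ <S> (top = <S>).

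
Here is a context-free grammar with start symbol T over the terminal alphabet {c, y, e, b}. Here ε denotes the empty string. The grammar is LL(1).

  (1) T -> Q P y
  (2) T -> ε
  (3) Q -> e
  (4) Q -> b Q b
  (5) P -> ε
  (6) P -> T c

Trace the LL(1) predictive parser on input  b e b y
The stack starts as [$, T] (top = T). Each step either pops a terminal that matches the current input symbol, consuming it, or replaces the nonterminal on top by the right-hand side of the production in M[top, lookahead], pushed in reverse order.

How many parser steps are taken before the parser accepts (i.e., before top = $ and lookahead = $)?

step 1: stack=$ T  input=b e b y $  — expand T -> Q P y
step 2: stack=$ y P Q  input=b e b y $  — expand Q -> b Q b
step 3: stack=$ y P b Q b  input=b e b y $  — match b
step 4: stack=$ y P b Q  input=e b y $  — expand Q -> e
step 5: stack=$ y P b e  input=e b y $  — match e
step 6: stack=$ y P b  input=b y $  — match b
step 7: stack=$ y P  input=y $  — expand P -> ε
step 8: stack=$ y  input=y $  — match y
Accept reached after 8 steps.

8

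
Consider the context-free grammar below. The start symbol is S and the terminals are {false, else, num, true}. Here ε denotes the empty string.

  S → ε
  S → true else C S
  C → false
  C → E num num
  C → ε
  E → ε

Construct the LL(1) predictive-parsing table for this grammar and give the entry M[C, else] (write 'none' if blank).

FIRST(S) = {ε, true}
FIRST(E) = {ε}
FIRST(C) = {ε, false, num}  (via E num num)
FOLLOW(S) includes $ since S is the start symbol.
FOLLOW(S): in S→true else C S, the suffix after S is empty (adds nothing new). Thus FOLLOW(S) = {$}.
FOLLOW(C): in S→true else C S, C is followed by S with FIRST {ε, true}; in S→true else C S, the suffix after C is nullable, so FOLLOW(C) ⊇ FOLLOW(S) = {$}. Thus FOLLOW(C) = {$, true}.
For C → false: FIRST(false) = {false}, so it goes in M[C, t] for t ∈ {false}.
For C → E num num: FIRST(E num num) = {num}, so it goes in M[C, t] for t ∈ {num}.
For C → ε: FIRST(ε) = {ε}, so it goes in M[C, t] for t ∈ {}; since ε ∈ FIRST, also for every t ∈ FOLLOW(C) = {$, true}.
None of these place a production in M[C, else].

none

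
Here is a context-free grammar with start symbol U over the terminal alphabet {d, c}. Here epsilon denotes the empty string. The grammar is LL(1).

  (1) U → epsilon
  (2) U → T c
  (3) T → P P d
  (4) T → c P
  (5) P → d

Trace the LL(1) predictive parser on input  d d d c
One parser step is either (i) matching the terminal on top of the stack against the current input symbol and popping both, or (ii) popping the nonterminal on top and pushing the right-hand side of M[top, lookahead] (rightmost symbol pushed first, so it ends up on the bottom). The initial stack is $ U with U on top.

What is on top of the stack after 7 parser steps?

step 1: stack=$ U  input=d d d c $  — expand U → T c
step 2: stack=$ c T  input=d d d c $  — expand T → P P d
step 3: stack=$ c d P P  input=d d d c $  — expand P → d
step 4: stack=$ c d P d  input=d d d c $  — match d
step 5: stack=$ c d P  input=d d c $  — expand P → d
step 6: stack=$ c d d  input=d d c $  — match d
step 7: stack=$ c d  input=d c $  — match d
Stack after step 7: $ c (top = c).

c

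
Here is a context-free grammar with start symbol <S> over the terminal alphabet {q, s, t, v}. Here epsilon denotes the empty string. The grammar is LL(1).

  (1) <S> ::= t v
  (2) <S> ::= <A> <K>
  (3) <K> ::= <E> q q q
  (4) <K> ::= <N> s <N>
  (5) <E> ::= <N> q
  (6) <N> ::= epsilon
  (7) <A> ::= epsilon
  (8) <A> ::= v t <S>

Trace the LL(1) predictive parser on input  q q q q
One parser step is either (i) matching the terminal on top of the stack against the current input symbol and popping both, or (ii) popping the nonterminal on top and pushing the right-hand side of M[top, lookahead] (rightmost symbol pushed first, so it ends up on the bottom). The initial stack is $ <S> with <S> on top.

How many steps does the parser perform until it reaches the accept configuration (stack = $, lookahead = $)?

9

     Stack          Input      Action
  1  $ <S>          q q q q $  expand <S> ::= <A> <K>
  2  $ <K> <A>      q q q q $  expand <A> ::= epsilon
  3  $ <K>          q q q q $  expand <K> ::= <E> q q q
  4  $ q q q <E>    q q q q $  expand <E> ::= <N> q
  5  $ q q q q <N>  q q q q $  expand <N> ::= epsilon
  6  $ q q q q      q q q q $  match q
  7  $ q q q        q q q $    match q
  8  $ q q          q q $      match q
  9  $ q            q $        match q
Accept reached after 9 steps.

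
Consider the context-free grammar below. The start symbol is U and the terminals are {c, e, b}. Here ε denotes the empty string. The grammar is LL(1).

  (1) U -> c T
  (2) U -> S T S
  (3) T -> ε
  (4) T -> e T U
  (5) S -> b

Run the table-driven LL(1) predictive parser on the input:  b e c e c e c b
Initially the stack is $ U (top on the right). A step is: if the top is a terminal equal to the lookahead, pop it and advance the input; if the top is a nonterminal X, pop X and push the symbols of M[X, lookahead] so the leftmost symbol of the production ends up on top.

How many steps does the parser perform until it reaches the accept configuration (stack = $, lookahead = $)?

21

step 1: stack=$ U  input=b e c e c e c b $  — expand U -> S T S
step 2: stack=$ S T S  input=b e c e c e c b $  — expand S -> b
step 3: stack=$ S T b  input=b e c e c e c b $  — match b
step 4: stack=$ S T  input=e c e c e c b $  — expand T -> e T U
step 5: stack=$ S U T e  input=e c e c e c b $  — match e
step 6: stack=$ S U T  input=c e c e c b $  — expand T -> ε
step 7: stack=$ S U  input=c e c e c b $  — expand U -> c T
step 8: stack=$ S T c  input=c e c e c b $  — match c
step 9: stack=$ S T  input=e c e c b $  — expand T -> e T U
step 10: stack=$ S U T e  input=e c e c b $  — match e
step 11: stack=$ S U T  input=c e c b $  — expand T -> ε
step 12: stack=$ S U  input=c e c b $  — expand U -> c T
step 13: stack=$ S T c  input=c e c b $  — match c
step 14: stack=$ S T  input=e c b $  — expand T -> e T U
step 15: stack=$ S U T e  input=e c b $  — match e
step 16: stack=$ S U T  input=c b $  — expand T -> ε
step 17: stack=$ S U  input=c b $  — expand U -> c T
step 18: stack=$ S T c  input=c b $  — match c
step 19: stack=$ S T  input=b $  — expand T -> ε
step 20: stack=$ S  input=b $  — expand S -> b
step 21: stack=$ b  input=b $  — match b
Accept reached after 21 steps.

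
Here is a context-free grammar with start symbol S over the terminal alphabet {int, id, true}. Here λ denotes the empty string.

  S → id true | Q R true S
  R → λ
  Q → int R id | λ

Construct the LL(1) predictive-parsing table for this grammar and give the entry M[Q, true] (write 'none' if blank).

FIRST(R): from R→λ we get {λ}. So FIRST(R) = {λ}.
FIRST(Q): from Q→int R id we get {int}; from Q→λ we get {λ}. So FIRST(Q) = {λ, int}.
FIRST(S): from S→id true we get {id}; from S→Q R true S we get {int, true}. So FIRST(S) = {id, int, true}.
FOLLOW(S) includes $ since S is the start symbol.
FOLLOW(Q): in S→Q R true S, Q is followed by R true S with FIRST {true}. Thus FOLLOW(Q) = {true}.
For Q → int R id: FIRST(int R id) = {int}, so it goes in M[Q, t] for t ∈ {int}.
For Q → λ: FIRST(λ) = {λ}, so it goes in M[Q, t] for t ∈ {}; since λ ∈ FIRST, also for every t ∈ FOLLOW(Q) = {true}.

Q → λ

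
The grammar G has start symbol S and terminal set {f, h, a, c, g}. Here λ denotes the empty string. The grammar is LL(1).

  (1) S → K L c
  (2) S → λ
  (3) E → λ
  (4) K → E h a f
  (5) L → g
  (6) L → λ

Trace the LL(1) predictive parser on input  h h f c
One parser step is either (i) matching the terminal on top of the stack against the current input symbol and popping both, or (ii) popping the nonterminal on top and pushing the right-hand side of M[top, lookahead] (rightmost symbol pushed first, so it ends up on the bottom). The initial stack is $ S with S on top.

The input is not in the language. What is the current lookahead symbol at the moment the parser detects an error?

     Stack          Input      Action
  1  $ S            h h f c $  expand S → K L c
  2  $ c L K        h h f c $  expand K → E h a f
  3  $ c L f a h E  h h f c $  expand E → λ
  4  $ c L f a h    h h f c $  match h
  5  $ c L f a      h f c $    error: top is terminal a but lookahead is h

h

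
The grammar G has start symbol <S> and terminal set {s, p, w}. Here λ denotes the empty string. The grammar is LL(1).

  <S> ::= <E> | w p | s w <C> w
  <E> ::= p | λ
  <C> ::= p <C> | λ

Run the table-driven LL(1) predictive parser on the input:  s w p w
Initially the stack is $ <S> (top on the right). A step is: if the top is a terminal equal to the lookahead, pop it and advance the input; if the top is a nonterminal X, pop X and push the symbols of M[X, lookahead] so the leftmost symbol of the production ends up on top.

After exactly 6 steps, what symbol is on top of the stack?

w

     Stack        Input      Action
  1  $ <S>        s w p w $  expand <S> ::= s w <C> w
  2  $ w <C> w s  s w p w $  match s
  3  $ w <C> w    w p w $    match w
  4  $ w <C>      p w $      expand <C> ::= p <C>
  5  $ w <C> p    p w $      match p
  6  $ w <C>      w $        expand <C> ::= λ
Stack after step 6: $ w (top = w).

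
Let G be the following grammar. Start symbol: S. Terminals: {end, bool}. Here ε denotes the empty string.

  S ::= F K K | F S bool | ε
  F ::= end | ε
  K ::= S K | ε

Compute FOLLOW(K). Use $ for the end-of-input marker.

FIRST(F) = {ε, end}
FIRST(S) = {ε, bool, end}  (via F K K, F S bool)
FIRST(K) = {ε, bool, end}  (via S K)
FOLLOW(S) includes $ since S is the start symbol.
FOLLOW(S): in S::=F S bool, S is followed by bool with FIRST {bool}; in K::=S K, S is followed by K with FIRST {ε, bool, end}; in K::=S K, the suffix after S is nullable, so FOLLOW(S) ⊇ FOLLOW(K) = {$, bool, end}. Thus FOLLOW(S) = {$, bool, end}.
FOLLOW(F): in S::=F K K, F is followed by K K with FIRST {ε, bool, end}; in S::=F K K, the suffix after F is nullable, so FOLLOW(F) ⊇ FOLLOW(S) = {$, bool, end}; in S::=F S bool, F is followed by S bool with FIRST {bool, end}. Thus FOLLOW(F) = {$, bool, end}.
FOLLOW(K): in S::=F K K (occurrence 1), K is followed by K with FIRST {ε, bool, end}; in S::=F K K (occurrence 1), the suffix after K is nullable, so FOLLOW(K) ⊇ FOLLOW(S) = {$, bool, end}; in S::=F K K (occurrence 2), the suffix after K is empty, so FOLLOW(K) ⊇ FOLLOW(S) = {$, bool, end}; in K::=S K, the suffix after K is empty (adds nothing new). Thus FOLLOW(K) = {$, bool, end}.

{$, bool, end}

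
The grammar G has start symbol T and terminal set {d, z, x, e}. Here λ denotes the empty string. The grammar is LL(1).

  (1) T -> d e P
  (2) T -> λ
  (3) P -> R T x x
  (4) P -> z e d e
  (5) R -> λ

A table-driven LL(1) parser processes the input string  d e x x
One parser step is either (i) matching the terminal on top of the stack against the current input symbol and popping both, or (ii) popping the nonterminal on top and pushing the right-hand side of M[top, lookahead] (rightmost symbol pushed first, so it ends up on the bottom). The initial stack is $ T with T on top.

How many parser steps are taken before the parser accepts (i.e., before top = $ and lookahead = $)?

step 1: stack=$ T  input=d e x x $  — expand T -> d e P
step 2: stack=$ P e d  input=d e x x $  — match d
step 3: stack=$ P e  input=e x x $  — match e
step 4: stack=$ P  input=x x $  — expand P -> R T x x
step 5: stack=$ x x T R  input=x x $  — expand R -> λ
step 6: stack=$ x x T  input=x x $  — expand T -> λ
step 7: stack=$ x x  input=x x $  — match x
step 8: stack=$ x  input=x $  — match x
Accept reached after 8 steps.

8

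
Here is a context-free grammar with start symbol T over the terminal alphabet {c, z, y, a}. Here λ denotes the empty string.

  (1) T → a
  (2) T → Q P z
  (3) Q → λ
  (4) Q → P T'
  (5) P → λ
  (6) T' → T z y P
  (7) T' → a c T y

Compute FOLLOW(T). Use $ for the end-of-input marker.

FIRST(P) = {λ}
FIRST(T) = {a, z}  (via Q P z)
FIRST(T') = {a, z}  (via T z y P)
FIRST(Q) = {λ, a, z}  (via P T')
FOLLOW(T) includes $ since T is the start symbol.
FOLLOW(T): in T'→T z y P, T is followed by z y P with FIRST {z}; in T'→a c T y, T is followed by y with FIRST {y}. Thus FOLLOW(T) = {$, y, z}.
FOLLOW(Q): in T→Q P z, Q is followed by P z with FIRST {z}. Thus FOLLOW(Q) = {z}.
FOLLOW(T'): in Q→P T', the suffix after T' is empty, so FOLLOW(T') ⊇ FOLLOW(Q) = {z}. Thus FOLLOW(T') = {z}.
FOLLOW(P): in T→Q P z, P is followed by z with FIRST {z}; in Q→P T', P is followed by T' with FIRST {a, z}; in T'→T z y P, the suffix after P is empty, so FOLLOW(P) ⊇ FOLLOW(T') = {z}. Thus FOLLOW(P) = {a, z}.

{$, y, z}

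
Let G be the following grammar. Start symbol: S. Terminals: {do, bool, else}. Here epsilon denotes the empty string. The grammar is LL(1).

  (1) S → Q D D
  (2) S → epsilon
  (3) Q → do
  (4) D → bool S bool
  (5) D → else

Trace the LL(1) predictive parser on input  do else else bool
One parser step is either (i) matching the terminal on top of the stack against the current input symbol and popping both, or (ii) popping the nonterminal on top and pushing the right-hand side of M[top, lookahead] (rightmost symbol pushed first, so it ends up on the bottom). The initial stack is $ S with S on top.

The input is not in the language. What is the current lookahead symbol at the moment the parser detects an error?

bool

step 1: stack=$ S  input=do else else bool $  — expand S → Q D D
step 2: stack=$ D D Q  input=do else else bool $  — expand Q → do
step 3: stack=$ D D do  input=do else else bool $  — match do
step 4: stack=$ D D  input=else else bool $  — expand D → else
step 5: stack=$ D else  input=else else bool $  — match else
step 6: stack=$ D  input=else bool $  — expand D → else
step 7: stack=$ else  input=else bool $  — match else
step 8: stack=$  input=bool $  — error: stack empty but input remains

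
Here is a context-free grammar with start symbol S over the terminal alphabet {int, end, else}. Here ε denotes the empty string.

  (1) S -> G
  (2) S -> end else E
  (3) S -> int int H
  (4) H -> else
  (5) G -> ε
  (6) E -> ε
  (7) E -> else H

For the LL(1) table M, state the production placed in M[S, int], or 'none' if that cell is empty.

FIRST(H): from H->else we get {else}. So FIRST(H) = {else}.
FIRST(G): from G->ε we get {ε}. So FIRST(G) = {ε}.
FIRST(E): from E->ε we get {ε}; from E->else H we get {else}. So FIRST(E) = {ε, else}.
FIRST(S): from S->G we get {ε}; from S->end else E we get {end}; from S->int int H we get {int}. So FIRST(S) = {ε, end, int}.
FOLLOW(S) includes $ since S is the start symbol.
FOLLOW(S): S appears on no right-hand side. Thus FOLLOW(S) = {$}.
For S -> G: FIRST(G) = {ε}, so it goes in M[S, t] for t ∈ {}; since ε ∈ FIRST, also for every t ∈ FOLLOW(S) = {$}.
For S -> end else E: FIRST(end else E) = {end}, so it goes in M[S, t] for t ∈ {end}.
For S -> int int H: FIRST(int int H) = {int}, so it goes in M[S, t] for t ∈ {int}.

S -> int int H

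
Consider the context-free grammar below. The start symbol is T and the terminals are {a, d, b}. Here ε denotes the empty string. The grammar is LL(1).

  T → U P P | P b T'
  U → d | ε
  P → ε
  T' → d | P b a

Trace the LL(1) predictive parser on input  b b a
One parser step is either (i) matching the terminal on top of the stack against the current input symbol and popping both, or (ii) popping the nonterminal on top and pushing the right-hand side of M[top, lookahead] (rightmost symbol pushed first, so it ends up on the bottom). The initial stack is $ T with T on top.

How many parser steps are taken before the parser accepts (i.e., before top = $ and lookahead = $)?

7

step 1: stack=$ T  input=b b a $  — expand T → P b T'
step 2: stack=$ T' b P  input=b b a $  — expand P → ε
step 3: stack=$ T' b  input=b b a $  — match b
step 4: stack=$ T'  input=b a $  — expand T' → P b a
step 5: stack=$ a b P  input=b a $  — expand P → ε
step 6: stack=$ a b  input=b a $  — match b
step 7: stack=$ a  input=a $  — match a
Accept reached after 7 steps.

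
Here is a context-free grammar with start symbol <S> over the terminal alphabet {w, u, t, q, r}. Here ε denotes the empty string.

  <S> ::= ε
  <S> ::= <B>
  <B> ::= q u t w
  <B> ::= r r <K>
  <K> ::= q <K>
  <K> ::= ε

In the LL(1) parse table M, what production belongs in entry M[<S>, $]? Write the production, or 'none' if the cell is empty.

<S> ::= ε

FIRST(<B>) = {q, r}
FIRST(<K>) = {ε, q}
FIRST(<S>) = {ε, q, r}  (via <B>)
FOLLOW(<S>) includes $ since <S> is the start symbol.
FOLLOW(<S>): <S> appears on no right-hand side. Thus FOLLOW(<S>) = {$}.
For <S> ::= ε: FIRST(ε) = {ε}, so it goes in M[<S>, t] for t ∈ {}; since ε ∈ FIRST, also for every t ∈ FOLLOW(<S>) = {$}.
For <S> ::= <B>: FIRST(<B>) = {q, r}, so it goes in M[<S>, t] for t ∈ {q, r}.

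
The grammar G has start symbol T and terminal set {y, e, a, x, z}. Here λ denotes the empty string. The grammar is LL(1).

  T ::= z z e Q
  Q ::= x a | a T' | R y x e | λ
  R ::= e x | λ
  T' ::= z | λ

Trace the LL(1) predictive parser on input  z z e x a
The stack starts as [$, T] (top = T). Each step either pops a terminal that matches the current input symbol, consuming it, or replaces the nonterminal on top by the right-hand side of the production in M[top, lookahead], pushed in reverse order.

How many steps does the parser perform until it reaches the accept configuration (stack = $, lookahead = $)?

     Stack      Input        Action
  1  $ T        z z e x a $  expand T ::= z z e Q
  2  $ Q e z z  z z e x a $  match z
  3  $ Q e z    z e x a $    match z
  4  $ Q e      e x a $      match e
  5  $ Q        x a $        expand Q ::= x a
  6  $ a x      x a $        match x
  7  $ a        a $          match a
Accept reached after 7 steps.

7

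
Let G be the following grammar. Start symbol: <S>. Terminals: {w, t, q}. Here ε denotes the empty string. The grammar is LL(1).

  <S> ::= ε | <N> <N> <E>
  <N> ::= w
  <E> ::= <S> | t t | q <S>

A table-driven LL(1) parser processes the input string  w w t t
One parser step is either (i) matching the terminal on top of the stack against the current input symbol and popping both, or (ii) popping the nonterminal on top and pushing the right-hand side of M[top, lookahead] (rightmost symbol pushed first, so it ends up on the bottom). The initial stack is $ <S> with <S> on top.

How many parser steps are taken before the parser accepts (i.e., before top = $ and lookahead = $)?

8

step 1: stack=$ <S>  input=w w t t $  — expand <S> ::= <N> <N> <E>
step 2: stack=$ <E> <N> <N>  input=w w t t $  — expand <N> ::= w
step 3: stack=$ <E> <N> w  input=w w t t $  — match w
step 4: stack=$ <E> <N>  input=w t t $  — expand <N> ::= w
step 5: stack=$ <E> w  input=w t t $  — match w
step 6: stack=$ <E>  input=t t $  — expand <E> ::= t t
step 7: stack=$ t t  input=t t $  — match t
step 8: stack=$ t  input=t $  — match t
Accept reached after 8 steps.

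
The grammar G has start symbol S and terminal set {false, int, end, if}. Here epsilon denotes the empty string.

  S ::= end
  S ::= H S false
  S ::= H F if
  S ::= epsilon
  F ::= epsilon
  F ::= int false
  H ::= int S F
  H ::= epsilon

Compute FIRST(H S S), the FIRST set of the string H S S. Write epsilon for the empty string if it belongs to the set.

FIRST(F) = {epsilon, int}
FIRST(H) = {epsilon, int}
FIRST(S) = {epsilon, end, false, if, int}  (via H S false, H F if)
FIRST(H S S): take FIRST of each symbol in turn, carrying on past any symbol whose FIRST contains epsilon; result {epsilon, end, false, if, int}.

{epsilon, end, false, if, int}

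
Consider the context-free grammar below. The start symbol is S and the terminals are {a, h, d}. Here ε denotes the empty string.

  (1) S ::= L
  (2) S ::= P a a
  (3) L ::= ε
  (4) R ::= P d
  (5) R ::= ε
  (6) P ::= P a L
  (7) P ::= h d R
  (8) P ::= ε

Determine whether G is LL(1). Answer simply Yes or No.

FIRST(S) = {ε, a, h}
FIRST(L) = {ε}
FIRST(R) = {ε, a, d, h}
FIRST(P) = {ε, a, h}
FOLLOW(S) = {$}
FOLLOW(L) = {$, a, d}
FOLLOW(R) = {a, d}
FOLLOW(P) = {a, d}
Cell M[P, a] receives both P ::= P a L and P ::= ε — the grammar is not LL(1).

No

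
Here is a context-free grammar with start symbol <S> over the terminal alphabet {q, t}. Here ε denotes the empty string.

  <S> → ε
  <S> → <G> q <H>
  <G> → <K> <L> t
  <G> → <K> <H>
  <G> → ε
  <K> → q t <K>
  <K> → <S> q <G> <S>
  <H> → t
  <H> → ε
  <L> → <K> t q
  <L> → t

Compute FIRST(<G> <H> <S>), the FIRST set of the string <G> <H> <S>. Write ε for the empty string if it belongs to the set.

{ε, q, t}

FIRST(<H>): from <H>→t we get {t}; from <H>→ε we get {ε}. So FIRST(<H>) = {ε, t}.
FIRST(<S>): from <S>→ε we get {ε}; from <S>→<G> q <H> we get {q}. So FIRST(<S>) = {ε, q}.
FIRST(<K>): from <K>→q t <K> we get {q}; from <K>→<S> q <G> <S> we get {q}. So FIRST(<K>) = {q}.
FIRST(<G>): from <G>→<K> <L> t we get {q}; from <G>→<K> <H> we get {q}; from <G>→ε we get {ε}. So FIRST(<G>) = {ε, q}.
FIRST(<L>): from <L>→<K> t q we get {q}; from <L>→t we get {t}. So FIRST(<L>) = {q, t}.
FIRST(<G> <H> <S>): take FIRST of each symbol in turn, carrying on past any symbol whose FIRST contains ε; result {ε, q, t}.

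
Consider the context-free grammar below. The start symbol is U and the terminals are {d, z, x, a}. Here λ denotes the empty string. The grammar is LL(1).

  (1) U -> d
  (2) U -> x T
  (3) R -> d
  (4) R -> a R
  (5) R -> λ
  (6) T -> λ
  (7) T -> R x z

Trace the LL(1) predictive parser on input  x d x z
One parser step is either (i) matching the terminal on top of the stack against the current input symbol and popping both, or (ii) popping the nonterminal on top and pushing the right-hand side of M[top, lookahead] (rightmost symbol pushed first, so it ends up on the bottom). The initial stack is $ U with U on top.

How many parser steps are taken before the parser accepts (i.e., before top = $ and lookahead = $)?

     Stack    Input      Action
  1  $ U      x d x z $  expand U -> x T
  2  $ T x    x d x z $  match x
  3  $ T      d x z $    expand T -> R x z
  4  $ z x R  d x z $    expand R -> d
  5  $ z x d  d x z $    match d
  6  $ z x    x z $      match x
  7  $ z      z $        match z
Accept reached after 7 steps.

7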